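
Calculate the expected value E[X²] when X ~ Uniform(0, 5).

Using the identity E[X²] = Var(X) + (E[X])²:
E[X] = \frac{5}{2}
Var(X) = \frac{25}{12}
E[X²] = \frac{25}{12} + (\frac{5}{2})²
= \frac{25}{3}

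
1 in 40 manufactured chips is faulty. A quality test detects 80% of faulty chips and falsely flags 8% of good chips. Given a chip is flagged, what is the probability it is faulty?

Let D = the rare event, + = positive/flagged.
P(D) = 1/40
P(+|D) = 80/100 = 4/5
P(+|D') = 8/100 = 2/25
P(+) = P(+|D)P(D) + P(+|D')P(D')
     = \frac{4}{5} × \frac{1}{40} + \frac{2}{25} × \frac{39}{40}
     = \frac{49}{500}
P(D|+) = P(+|D)P(D)/P(+) = \frac{10}{49}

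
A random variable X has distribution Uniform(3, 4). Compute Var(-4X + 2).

For X ~ Uniform(3, 4):
Var(X) = \frac{1}{12}
Var(-4X + 2) = (-4)² × Var(X) = 16 × \frac{1}{12} = \frac{4}{3}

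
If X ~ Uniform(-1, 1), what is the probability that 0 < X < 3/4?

P(0 < X < 3/4) = ∫_{0}^{3/4} f(x) dx
where f(x) = \frac{1}{2}
= \frac{3}{8}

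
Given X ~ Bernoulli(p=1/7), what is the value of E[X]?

For X ~ Bernoulli(p=1/7), the expected value is:
E[X] = \frac{1}{7}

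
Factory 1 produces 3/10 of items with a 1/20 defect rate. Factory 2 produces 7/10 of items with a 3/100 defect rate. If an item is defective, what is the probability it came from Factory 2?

Using Bayes' theorem:
P(F1) = 3/10, P(D|F1) = 1/20
P(F2) = 7/10, P(D|F2) = 3/100
P(D) = P(D|F1)P(F1) + P(D|F2)P(F2)
     = \frac{9}{250}
P(F2|D) = P(D|F2)P(F2) / P(D)
= \frac{7}{12}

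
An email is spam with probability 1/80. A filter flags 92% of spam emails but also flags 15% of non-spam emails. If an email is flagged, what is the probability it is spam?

Let D = the rare event, + = positive/flagged.
P(D) = 1/80
P(+|D) = 92/100 = 23/25
P(+|D') = 15/100 = 3/20
P(+) = P(+|D)P(D) + P(+|D')P(D')
     = \frac{23}{25} × \frac{1}{80} + \frac{3}{20} × \frac{79}{80}
     = \frac{1277}{8000}
P(D|+) = P(+|D)P(D)/P(+) = \frac{92}{1277}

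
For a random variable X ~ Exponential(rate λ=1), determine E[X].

For X ~ Exponential(rate λ=1), the expected value is:
E[X] = 1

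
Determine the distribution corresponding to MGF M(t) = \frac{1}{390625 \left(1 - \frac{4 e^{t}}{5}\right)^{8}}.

The MGF M(t) = \frac{1}{390625 \left(1 - \frac{4 e^{t}}{5}\right)^{8}} is the standard form for the NegativeBinomial distribution.
Comparing with the known MGF formula identifies: NegBin(r=8, p=1/5), X = failures before r-th success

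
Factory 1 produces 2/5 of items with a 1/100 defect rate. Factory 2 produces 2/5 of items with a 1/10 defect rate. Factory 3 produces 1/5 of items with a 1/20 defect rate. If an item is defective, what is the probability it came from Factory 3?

Using Bayes' theorem:
P(F1) = 2/5, P(D|F1) = 1/100
P(F2) = 2/5, P(D|F2) = 1/10
P(F3) = 1/5, P(D|F3) = 1/20
P(D) = P(D|F1)P(F1) + P(D|F2)P(F2) + P(D|F3)P(F3)
     = \frac{27}{500}
P(F3|D) = P(D|F3)P(F3) / P(D)
= \frac{5}{27}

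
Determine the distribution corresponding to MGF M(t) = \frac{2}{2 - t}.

The MGF M(t) = \frac{2}{2 - t} is the standard form for the Exponential distribution.
Comparing with the known MGF formula identifies: Exponential(rate λ=2)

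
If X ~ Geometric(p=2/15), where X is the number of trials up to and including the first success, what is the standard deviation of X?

For X ~ Geometric(p=2/15), where X is the number of trials up to and including the first success:
Var(X) = \frac{195}{4}
SD(X) = √(Var(X)) = √(\frac{195}{4}) = \frac{\sqrt{195}}{2}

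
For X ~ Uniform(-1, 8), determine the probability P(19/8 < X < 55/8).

P(19/8 < X < 55/8) = ∫_{19/8}^{55/8} f(x) dx
where f(x) = \frac{1}{9}
= \frac{1}{2}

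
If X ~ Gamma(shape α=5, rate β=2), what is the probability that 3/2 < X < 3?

P(3/2 < X < 3) = ∫_{3/2}^{3} f(x) dx
where f(x) = \frac{4 x^{4} e^{- 2 x}}{3}
= \frac{-920 + 131 e^{3}}{8 e^{6}}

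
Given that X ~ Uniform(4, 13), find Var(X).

For X ~ Uniform(4, 13):
Var(X) = \frac{27}{4}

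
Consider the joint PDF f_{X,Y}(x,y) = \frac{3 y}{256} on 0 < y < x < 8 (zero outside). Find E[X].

f_X(x) = ∫_0^x \frac{3 y}{256} dy = \frac{3 x^{2}}{512}
E[X] = ∫_0^8 x × (\frac{3 x^{2}}{512}) dx = 6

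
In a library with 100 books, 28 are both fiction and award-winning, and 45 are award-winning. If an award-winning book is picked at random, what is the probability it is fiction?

P(A ∩ B) = 28/100 = 7/25
P(B) = 45/100 = 9/20
P(A|B) = P(A ∩ B) / P(B) = (7/25) / (9/20) = 28/45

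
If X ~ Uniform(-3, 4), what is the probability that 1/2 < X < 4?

P(1/2 < X < 4) = ∫_{1/2}^{4} f(x) dx
where f(x) = \frac{1}{7}
= \frac{1}{2}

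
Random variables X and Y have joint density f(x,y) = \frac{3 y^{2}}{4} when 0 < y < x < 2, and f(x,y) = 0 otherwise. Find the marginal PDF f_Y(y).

f_Y(y) = ∫_y^2 \frac{3 y^{2}}{4} dx = \frac{3 y^{2} \left(2 - y\right)}{4}
for 0 < y < 2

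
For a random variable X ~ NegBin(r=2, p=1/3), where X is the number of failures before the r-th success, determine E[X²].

Using the identity E[X²] = Var(X) + (E[X])²:
E[X] = 4
Var(X) = 12
E[X²] = 12 + (4)²
= 28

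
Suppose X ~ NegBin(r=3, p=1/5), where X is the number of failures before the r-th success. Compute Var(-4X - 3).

For X ~ NegBin(r=3, p=1/5), where X is the number of failures before the r-th success:
Var(X) = 60
Var(-4X - 3) = (-4)² × Var(X) = 16 × 60 = 960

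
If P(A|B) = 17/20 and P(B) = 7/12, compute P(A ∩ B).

By definition, P(A|B) = P(A ∩ B) / P(B)
So P(A ∩ B) = P(A|B) × P(B)
= 17/20 × 7/12
= 119/240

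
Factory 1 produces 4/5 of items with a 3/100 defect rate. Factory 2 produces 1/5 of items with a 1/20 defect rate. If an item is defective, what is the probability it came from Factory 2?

Using Bayes' theorem:
P(F1) = 4/5, P(D|F1) = 3/100
P(F2) = 1/5, P(D|F2) = 1/20
P(D) = P(D|F1)P(F1) + P(D|F2)P(F2)
     = \frac{17}{500}
P(F2|D) = P(D|F2)P(F2) / P(D)
= \frac{5}{17}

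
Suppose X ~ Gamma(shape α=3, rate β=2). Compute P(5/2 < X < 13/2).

P(5/2 < X < 13/2) = ∫_{5/2}^{13/2} f(x) dx
where f(x) = 4 x^{2} e^{- 2 x}
= \frac{-197 + 37 e^{8}}{2 e^{13}}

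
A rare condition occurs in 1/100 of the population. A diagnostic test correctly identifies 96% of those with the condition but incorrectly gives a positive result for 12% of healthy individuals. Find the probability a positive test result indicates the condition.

Let D = the rare event, + = positive/flagged.
P(D) = 1/100
P(+|D) = 96/100 = 24/25
P(+|D') = 12/100 = 3/25
P(+) = P(+|D)P(D) + P(+|D')P(D')
     = \frac{24}{25} × \frac{1}{100} + \frac{3}{25} × \frac{99}{100}
     = \frac{321}{2500}
P(D|+) = P(+|D)P(D)/P(+) = \frac{8}{107}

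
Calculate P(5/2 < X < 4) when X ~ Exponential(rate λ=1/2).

P(5/2 < X < 4) = ∫_{5/2}^{4} f(x) dx
where f(x) = \frac{e^{- \frac{x}{2}}}{2}
= - \frac{1}{e^{2}} + e^{- \frac{5}{4}}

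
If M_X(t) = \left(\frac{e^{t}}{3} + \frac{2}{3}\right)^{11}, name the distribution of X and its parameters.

The MGF M(t) = \left(\frac{e^{t}}{3} + \frac{2}{3}\right)^{11} is the standard form for the Binomial distribution.
Comparing with the known MGF formula identifies: Binomial(n=11, p=1/3)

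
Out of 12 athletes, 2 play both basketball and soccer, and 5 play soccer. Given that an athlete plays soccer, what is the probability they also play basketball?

P(A ∩ B) = 2/12 = 1/6
P(B) = 5/12
P(A|B) = P(A ∩ B) / P(B) = (1/6) / (5/12) = 2/5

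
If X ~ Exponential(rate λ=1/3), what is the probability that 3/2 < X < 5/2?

P(3/2 < X < 5/2) = ∫_{3/2}^{5/2} f(x) dx
where f(x) = \frac{e^{- \frac{x}{3}}}{3}
= - \frac{1}{e^{\frac{5}{6}}} + e^{- \frac{1}{2}}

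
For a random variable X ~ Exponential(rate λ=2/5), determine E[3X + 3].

For X ~ Exponential(rate λ=2/5):
E[X] = \frac{5}{2}
E[3X + 3] = 3 × E[X] + 3 = \frac{21}{2}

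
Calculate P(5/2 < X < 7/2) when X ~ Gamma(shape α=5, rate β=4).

P(5/2 < X < 7/2) = ∫_{5/2}^{7/2} f(x) dx
where f(x) = \frac{128 x^{4} e^{- 4 x}}{3}
= \frac{-6513 + 1933 e^{4}}{3 e^{14}}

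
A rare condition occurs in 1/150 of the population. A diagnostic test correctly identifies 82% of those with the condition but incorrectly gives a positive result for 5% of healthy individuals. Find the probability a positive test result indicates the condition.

Let D = the rare event, + = positive/flagged.
P(D) = 1/150
P(+|D) = 82/100 = 41/50
P(+|D') = 5/100 = 1/20
P(+) = P(+|D)P(D) + P(+|D')P(D')
     = \frac{41}{50} × \frac{1}{150} + \frac{1}{20} × \frac{149}{150}
     = \frac{827}{15000}
P(D|+) = P(+|D)P(D)/P(+) = \frac{82}{827}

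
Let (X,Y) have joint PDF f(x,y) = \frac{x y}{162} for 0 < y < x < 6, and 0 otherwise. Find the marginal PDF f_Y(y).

f_Y(y) = ∫_y^6 \frac{x y}{162} dx = \frac{y \left(36 - y^{2}\right)}{324}
for 0 < y < 6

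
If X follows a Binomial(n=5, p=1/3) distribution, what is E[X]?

For X ~ Binomial(n=5, p=1/3), the expected value is:
E[X] = \frac{5}{3}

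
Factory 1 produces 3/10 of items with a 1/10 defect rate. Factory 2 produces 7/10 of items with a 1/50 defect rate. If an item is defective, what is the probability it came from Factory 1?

Using Bayes' theorem:
P(F1) = 3/10, P(D|F1) = 1/10
P(F2) = 7/10, P(D|F2) = 1/50
P(D) = P(D|F1)P(F1) + P(D|F2)P(F2)
     = \frac{11}{250}
P(F1|D) = P(D|F1)P(F1) / P(D)
= \frac{15}{22}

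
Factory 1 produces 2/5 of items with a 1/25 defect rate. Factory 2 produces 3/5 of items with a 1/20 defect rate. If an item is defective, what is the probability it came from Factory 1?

Using Bayes' theorem:
P(F1) = 2/5, P(D|F1) = 1/25
P(F2) = 3/5, P(D|F2) = 1/20
P(D) = P(D|F1)P(F1) + P(D|F2)P(F2)
     = \frac{23}{500}
P(F1|D) = P(D|F1)P(F1) / P(D)
= \frac{8}{23}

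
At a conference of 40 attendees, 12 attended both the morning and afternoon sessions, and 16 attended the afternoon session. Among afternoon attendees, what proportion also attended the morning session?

P(A ∩ B) = 12/40 = 3/10
P(B) = 16/40 = 2/5
P(A|B) = P(A ∩ B) / P(B) = (3/10) / (2/5) = 3/4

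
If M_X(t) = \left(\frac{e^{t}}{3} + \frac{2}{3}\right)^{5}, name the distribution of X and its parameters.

The MGF M(t) = \left(\frac{e^{t}}{3} + \frac{2}{3}\right)^{5} is the standard form for the Binomial distribution.
Comparing with the known MGF formula identifies: Binomial(n=5, p=1/3)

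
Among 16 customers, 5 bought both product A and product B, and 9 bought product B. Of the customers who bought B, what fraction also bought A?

P(A ∩ B) = 5/16
P(B) = 9/16
P(A|B) = P(A ∩ B) / P(B) = (5/16) / (9/16) = 5/9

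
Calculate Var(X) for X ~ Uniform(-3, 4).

For X ~ Uniform(-3, 4):
Var(X) = \frac{49}{12}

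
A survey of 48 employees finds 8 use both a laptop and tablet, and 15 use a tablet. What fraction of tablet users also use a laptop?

P(A ∩ B) = 8/48 = 1/6
P(B) = 15/48 = 5/16
P(A|B) = P(A ∩ B) / P(B) = (1/6) / (5/16) = 8/15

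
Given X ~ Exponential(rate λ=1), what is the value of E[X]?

For X ~ Exponential(rate λ=1), the expected value is:
E[X] = 1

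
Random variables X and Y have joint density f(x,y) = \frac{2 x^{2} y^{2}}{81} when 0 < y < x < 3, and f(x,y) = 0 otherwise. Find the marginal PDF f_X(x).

f_X(x) = ∫_0^x \frac{2 x^{2} y^{2}}{81} dy = \frac{2 x^{5}}{243}
for 0 < x < 3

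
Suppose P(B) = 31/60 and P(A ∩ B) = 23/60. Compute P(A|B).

P(A|B) = P(A ∩ B) / P(B)
= (23/60) / (31/60)
= 23/31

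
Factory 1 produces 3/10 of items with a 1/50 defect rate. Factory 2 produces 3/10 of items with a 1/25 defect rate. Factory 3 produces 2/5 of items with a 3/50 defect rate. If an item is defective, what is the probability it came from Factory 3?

Using Bayes' theorem:
P(F1) = 3/10, P(D|F1) = 1/50
P(F2) = 3/10, P(D|F2) = 1/25
P(F3) = 2/5, P(D|F3) = 3/50
P(D) = P(D|F1)P(F1) + P(D|F2)P(F2) + P(D|F3)P(F3)
     = \frac{21}{500}
P(F3|D) = P(D|F3)P(F3) / P(D)
= \frac{4}{7}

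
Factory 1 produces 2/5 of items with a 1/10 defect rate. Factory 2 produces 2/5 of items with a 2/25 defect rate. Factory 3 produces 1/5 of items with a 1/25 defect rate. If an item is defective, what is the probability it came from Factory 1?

Using Bayes' theorem:
P(F1) = 2/5, P(D|F1) = 1/10
P(F2) = 2/5, P(D|F2) = 2/25
P(F3) = 1/5, P(D|F3) = 1/25
P(D) = P(D|F1)P(F1) + P(D|F2)P(F2) + P(D|F3)P(F3)
     = \frac{2}{25}
P(F1|D) = P(D|F1)P(F1) / P(D)
= \frac{1}{2}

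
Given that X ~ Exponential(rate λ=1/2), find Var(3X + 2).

For X ~ Exponential(rate λ=1/2):
Var(X) = 4
Var(3X + 2) = (3)² × Var(X) = 9 × 4 = 36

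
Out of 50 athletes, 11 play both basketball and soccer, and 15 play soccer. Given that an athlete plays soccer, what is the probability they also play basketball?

P(A ∩ B) = 11/50
P(B) = 15/50 = 3/10
P(A|B) = P(A ∩ B) / P(B) = (11/50) / (3/10) = 11/15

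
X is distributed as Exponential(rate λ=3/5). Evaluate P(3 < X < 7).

P(3 < X < 7) = ∫_{3}^{7} f(x) dx
where f(x) = \frac{3 e^{- \frac{3 x}{5}}}{5}
= - \frac{1 - e^{\frac{12}{5}}}{e^{\frac{21}{5}}}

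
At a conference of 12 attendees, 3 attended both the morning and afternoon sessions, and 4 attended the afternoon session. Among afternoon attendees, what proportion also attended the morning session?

P(A ∩ B) = 3/12 = 1/4
P(B) = 4/12 = 1/3
P(A|B) = P(A ∩ B) / P(B) = (1/4) / (1/3) = 3/4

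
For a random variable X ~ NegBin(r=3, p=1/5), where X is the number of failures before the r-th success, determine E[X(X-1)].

E[X(X-1)] = E[X² - X] = E[X²] - E[X]
E[X] = 12
E[X²] = Var(X) + (E[X])² = 60 + (12)² = 204
E[X(X-1)] = 204 - 12 = 192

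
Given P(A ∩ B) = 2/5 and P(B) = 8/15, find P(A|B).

P(A|B) = P(A ∩ B) / P(B)
= (2/5) / (8/15)
= 3/4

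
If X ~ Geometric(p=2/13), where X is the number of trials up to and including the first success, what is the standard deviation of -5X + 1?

For X ~ Geometric(p=2/13), where X is the number of trials up to and including the first success:
Var(X) = \frac{143}{4}
SD(X) = √(Var(X)) = √(\frac{143}{4}) = \frac{\sqrt{143}}{2}
SD(-5X + 1) = |-5| × SD(X) = 5 × \frac{\sqrt{143}}{2} = \frac{5 \sqrt{143}}{2}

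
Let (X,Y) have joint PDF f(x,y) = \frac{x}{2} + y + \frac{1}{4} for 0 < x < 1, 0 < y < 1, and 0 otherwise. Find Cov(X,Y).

E[XY] = ∫∫ xy × f(x,y) dx dy = \frac{5}{16}
E[X] = \frac{13}{24}
E[Y] = \frac{7}{12}
Cov(X,Y) = E[XY] - E[X]E[Y] = - \frac{1}{288}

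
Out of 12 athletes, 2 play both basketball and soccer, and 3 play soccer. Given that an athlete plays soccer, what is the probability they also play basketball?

P(A ∩ B) = 2/12 = 1/6
P(B) = 3/12 = 1/4
P(A|B) = P(A ∩ B) / P(B) = (1/6) / (1/4) = 2/3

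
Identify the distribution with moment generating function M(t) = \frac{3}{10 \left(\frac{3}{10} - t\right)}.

The MGF M(t) = \frac{3}{10 \left(\frac{3}{10} - t\right)} is the standard form for the Exponential distribution.
Comparing with the known MGF formula identifies: Exponential(rate λ=3/10)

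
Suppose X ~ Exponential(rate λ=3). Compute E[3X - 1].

For X ~ Exponential(rate λ=3):
E[X] = \frac{1}{3}
E[3X - 1] = 3 × E[X] - 1 = 0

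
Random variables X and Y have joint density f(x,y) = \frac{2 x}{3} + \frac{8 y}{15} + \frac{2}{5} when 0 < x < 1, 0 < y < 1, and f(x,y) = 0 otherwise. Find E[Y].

E[Y] = ∫_0^1 ∫_0^1 y × f(x,y) dx dy
= \frac{49}{90}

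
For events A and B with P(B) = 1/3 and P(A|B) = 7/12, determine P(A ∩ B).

By definition, P(A|B) = P(A ∩ B) / P(B)
So P(A ∩ B) = P(A|B) × P(B)
= 7/12 × 1/3
= 7/36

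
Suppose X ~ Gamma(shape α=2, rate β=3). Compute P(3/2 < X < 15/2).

P(3/2 < X < 15/2) = ∫_{3/2}^{15/2} f(x) dx
where f(x) = 9 x e^{- 3 x}
= \frac{-47 + 11 e^{18}}{2 e^{\frac{45}{2}}}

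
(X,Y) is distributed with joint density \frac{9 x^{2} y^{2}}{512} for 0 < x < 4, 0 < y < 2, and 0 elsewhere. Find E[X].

f_X(x) = ∫_0^2 \frac{9 x^{2} y^{2}}{512} dy = \frac{3 x^{2}}{64}
E[X] = ∫_0^4 x × (\frac{3 x^{2}}{64}) dx = 3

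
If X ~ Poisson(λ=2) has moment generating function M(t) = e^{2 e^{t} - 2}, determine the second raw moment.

To find E[X^2], compute M^(2)(0):
M^(1)(t) = 2 e^{t} e^{2 e^{t} - 2}
M^(2)(t) = 4 e^{2 t} e^{2 e^{t} - 2} + 2 e^{t} e^{2 e^{t} - 2}
M^(2)(0) = 6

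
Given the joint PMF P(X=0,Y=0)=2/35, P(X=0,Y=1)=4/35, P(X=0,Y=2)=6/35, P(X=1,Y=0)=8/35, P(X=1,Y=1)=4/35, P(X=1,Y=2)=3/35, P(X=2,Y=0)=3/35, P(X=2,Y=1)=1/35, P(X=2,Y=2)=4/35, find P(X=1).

P(X=1) = P(X=1,Y=0) + P(X=1,Y=1) + P(X=1,Y=2)
= 8/35 + 4/35 + 3/35
= 3/7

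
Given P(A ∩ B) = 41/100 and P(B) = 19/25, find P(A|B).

P(A|B) = P(A ∩ B) / P(B)
= (41/100) / (19/25)
= 41/76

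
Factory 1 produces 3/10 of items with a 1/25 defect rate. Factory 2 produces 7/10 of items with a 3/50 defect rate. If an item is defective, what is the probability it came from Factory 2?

Using Bayes' theorem:
P(F1) = 3/10, P(D|F1) = 1/25
P(F2) = 7/10, P(D|F2) = 3/50
P(D) = P(D|F1)P(F1) + P(D|F2)P(F2)
     = \frac{27}{500}
P(F2|D) = P(D|F2)P(F2) / P(D)
= \frac{7}{9}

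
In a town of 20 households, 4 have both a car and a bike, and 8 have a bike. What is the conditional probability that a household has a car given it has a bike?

P(A ∩ B) = 4/20 = 1/5
P(B) = 8/20 = 2/5
P(A|B) = P(A ∩ B) / P(B) = (1/5) / (2/5) = 1/2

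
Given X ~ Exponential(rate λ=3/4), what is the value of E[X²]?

Using the identity E[X²] = Var(X) + (E[X])²:
E[X] = \frac{4}{3}
Var(X) = \frac{16}{9}
E[X²] = \frac{16}{9} + (\frac{4}{3})²
= \frac{32}{9}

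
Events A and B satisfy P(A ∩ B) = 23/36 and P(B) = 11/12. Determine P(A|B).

P(A|B) = P(A ∩ B) / P(B)
= (23/36) / (11/12)
= 23/33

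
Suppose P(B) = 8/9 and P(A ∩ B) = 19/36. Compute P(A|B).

P(A|B) = P(A ∩ B) / P(B)
= (19/36) / (8/9)
= 19/32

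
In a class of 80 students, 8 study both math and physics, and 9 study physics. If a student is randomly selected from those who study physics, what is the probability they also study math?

P(A ∩ B) = 8/80 = 1/10
P(B) = 9/80
P(A|B) = P(A ∩ B) / P(B) = (1/10) / (9/80) = 8/9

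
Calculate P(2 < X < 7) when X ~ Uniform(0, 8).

P(2 < X < 7) = ∫_{2}^{7} f(x) dx
where f(x) = \frac{1}{8}
= \frac{5}{8}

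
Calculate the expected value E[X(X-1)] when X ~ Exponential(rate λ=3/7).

E[X(X-1)] = E[X² - X] = E[X²] - E[X]
E[X] = \frac{7}{3}
E[X²] = Var(X) + (E[X])² = \frac{49}{9} + (\frac{7}{3})² = \frac{98}{9}
E[X(X-1)] = \frac{98}{9} - \frac{7}{3} = \frac{77}{9}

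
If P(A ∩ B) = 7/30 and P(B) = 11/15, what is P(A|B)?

P(A|B) = P(A ∩ B) / P(B)
= (7/30) / (11/15)
= 7/22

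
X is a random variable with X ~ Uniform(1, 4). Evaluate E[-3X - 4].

For X ~ Uniform(1, 4):
E[X] = \frac{5}{2}
E[-3X - 4] = -3 × E[X] - 4 = - \frac{23}{2}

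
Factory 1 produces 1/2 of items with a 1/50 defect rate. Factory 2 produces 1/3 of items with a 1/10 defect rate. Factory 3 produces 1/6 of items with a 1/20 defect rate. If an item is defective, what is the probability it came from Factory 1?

Using Bayes' theorem:
P(F1) = 1/2, P(D|F1) = 1/50
P(F2) = 1/3, P(D|F2) = 1/10
P(F3) = 1/6, P(D|F3) = 1/20
P(D) = P(D|F1)P(F1) + P(D|F2)P(F2) + P(D|F3)P(F3)
     = \frac{31}{600}
P(F1|D) = P(D|F1)P(F1) / P(D)
= \frac{6}{31}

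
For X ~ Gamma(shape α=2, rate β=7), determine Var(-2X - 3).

For X ~ Gamma(shape α=2, rate β=7):
Var(X) = \frac{2}{49}
Var(-2X - 3) = (-2)² × Var(X) = 4 × \frac{2}{49} = \frac{8}{49}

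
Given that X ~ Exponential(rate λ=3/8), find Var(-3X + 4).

For X ~ Exponential(rate λ=3/8):
Var(X) = \frac{64}{9}
Var(-3X + 4) = (-3)² × Var(X) = 9 × \frac{64}{9} = 64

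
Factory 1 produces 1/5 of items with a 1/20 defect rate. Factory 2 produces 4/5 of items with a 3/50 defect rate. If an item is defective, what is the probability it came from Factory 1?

Using Bayes' theorem:
P(F1) = 1/5, P(D|F1) = 1/20
P(F2) = 4/5, P(D|F2) = 3/50
P(D) = P(D|F1)P(F1) + P(D|F2)P(F2)
     = \frac{29}{500}
P(F1|D) = P(D|F1)P(F1) / P(D)
= \frac{5}{29}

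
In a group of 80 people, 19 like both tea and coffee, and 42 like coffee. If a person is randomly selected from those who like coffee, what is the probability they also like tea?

P(A ∩ B) = 19/80
P(B) = 42/80 = 21/40
P(A|B) = P(A ∩ B) / P(B) = (19/80) / (21/40) = 19/42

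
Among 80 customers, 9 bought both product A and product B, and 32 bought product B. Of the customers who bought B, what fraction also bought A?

P(A ∩ B) = 9/80
P(B) = 32/80 = 2/5
P(A|B) = P(A ∩ B) / P(B) = (9/80) / (2/5) = 9/32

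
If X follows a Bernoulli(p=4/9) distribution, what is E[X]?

For X ~ Bernoulli(p=4/9), the expected value is:
E[X] = \frac{4}{9}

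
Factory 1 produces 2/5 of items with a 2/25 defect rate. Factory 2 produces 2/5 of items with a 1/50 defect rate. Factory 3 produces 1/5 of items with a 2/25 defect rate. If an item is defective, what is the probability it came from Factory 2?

Using Bayes' theorem:
P(F1) = 2/5, P(D|F1) = 2/25
P(F2) = 2/5, P(D|F2) = 1/50
P(F3) = 1/5, P(D|F3) = 2/25
P(D) = P(D|F1)P(F1) + P(D|F2)P(F2) + P(D|F3)P(F3)
     = \frac{7}{125}
P(F2|D) = P(D|F2)P(F2) / P(D)
= \frac{1}{7}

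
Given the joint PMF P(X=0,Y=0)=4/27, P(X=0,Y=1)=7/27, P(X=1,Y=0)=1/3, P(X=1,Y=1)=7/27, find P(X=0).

P(X=0) = P(X=0,Y=0) + P(X=0,Y=1)
= 4/27 + 7/27
= 11/27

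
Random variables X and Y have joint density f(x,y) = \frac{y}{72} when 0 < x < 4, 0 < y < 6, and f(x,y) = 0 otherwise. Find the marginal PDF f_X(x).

f_X(x) = ∫_0^6 f(x,y) dy
= ∫_0^6 \frac{y}{72} dy
= \frac{1}{4} for 0 < x < 4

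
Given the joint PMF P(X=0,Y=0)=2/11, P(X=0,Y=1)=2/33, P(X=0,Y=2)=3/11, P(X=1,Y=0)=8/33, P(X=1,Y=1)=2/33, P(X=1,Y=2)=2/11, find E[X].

First find marginal of X:
P(X=0) = 17/33
P(X=1) = 16/33
E[X] = 0 × 17/33 + 1 × 16/33 = 16/33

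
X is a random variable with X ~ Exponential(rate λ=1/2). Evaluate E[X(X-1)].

E[X(X-1)] = E[X² - X] = E[X²] - E[X]
E[X] = 2
E[X²] = Var(X) + (E[X])² = 4 + (2)² = 8
E[X(X-1)] = 8 - 2 = 6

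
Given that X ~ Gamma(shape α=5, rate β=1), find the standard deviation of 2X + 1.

For X ~ Gamma(shape α=5, rate β=1):
Var(X) = 5
SD(X) = √(Var(X)) = √(5) = \sqrt{5}
SD(2X + 1) = |2| × SD(X) = 2 × \sqrt{5} = 2 \sqrt{5}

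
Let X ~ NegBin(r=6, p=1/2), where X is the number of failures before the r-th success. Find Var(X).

For X ~ NegBin(r=6, p=1/2), where X is the number of failures before the r-th success:
Var(X) = 12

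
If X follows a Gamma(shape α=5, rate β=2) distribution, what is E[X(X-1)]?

E[X(X-1)] = E[X² - X] = E[X²] - E[X]
E[X] = \frac{5}{2}
E[X²] = Var(X) + (E[X])² = \frac{5}{4} + (\frac{5}{2})² = \frac{15}{2}
E[X(X-1)] = \frac{15}{2} - \frac{5}{2} = 5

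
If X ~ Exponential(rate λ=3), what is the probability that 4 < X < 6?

P(4 < X < 6) = ∫_{4}^{6} f(x) dx
where f(x) = 3 e^{- 3 x}
= - \frac{1 - e^{6}}{e^{18}}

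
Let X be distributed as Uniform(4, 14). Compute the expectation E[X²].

Using the identity E[X²] = Var(X) + (E[X])²:
E[X] = 9
Var(X) = \frac{25}{3}
E[X²] = \frac{25}{3} + (9)²
= \frac{268}{3}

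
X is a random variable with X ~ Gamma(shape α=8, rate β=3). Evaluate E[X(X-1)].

E[X(X-1)] = E[X² - X] = E[X²] - E[X]
E[X] = \frac{8}{3}
E[X²] = Var(X) + (E[X])² = \frac{8}{9} + (\frac{8}{3})² = 8
E[X(X-1)] = 8 - \frac{8}{3} = \frac{16}{3}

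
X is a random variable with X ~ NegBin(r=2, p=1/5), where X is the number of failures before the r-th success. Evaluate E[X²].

Using the identity E[X²] = Var(X) + (E[X])²:
E[X] = 8
Var(X) = 40
E[X²] = 40 + (8)²
= 104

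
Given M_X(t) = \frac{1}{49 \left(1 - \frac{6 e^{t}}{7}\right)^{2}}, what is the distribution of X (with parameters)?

The MGF M(t) = \frac{1}{49 \left(1 - \frac{6 e^{t}}{7}\right)^{2}} is the standard form for the NegativeBinomial distribution.
Comparing with the known MGF formula identifies: NegBin(r=2, p=1/7), X = failures before r-th success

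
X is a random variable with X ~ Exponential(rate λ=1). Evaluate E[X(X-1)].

E[X(X-1)] = E[X² - X] = E[X²] - E[X]
E[X] = 1
E[X²] = Var(X) + (E[X])² = 1 + (1)² = 2
E[X(X-1)] = 2 - 1 = 1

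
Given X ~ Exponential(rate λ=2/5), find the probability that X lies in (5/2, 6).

P(5/2 < X < 6) = ∫_{5/2}^{6} f(x) dx
where f(x) = \frac{2 e^{- \frac{2 x}{5}}}{5}
= - \frac{1}{e^{\frac{12}{5}}} + e^{-1}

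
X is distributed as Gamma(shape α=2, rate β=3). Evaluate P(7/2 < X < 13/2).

P(7/2 < X < 13/2) = ∫_{7/2}^{13/2} f(x) dx
where f(x) = 9 x e^{- 3 x}
= \frac{-41 + 23 e^{9}}{2 e^{\frac{39}{2}}}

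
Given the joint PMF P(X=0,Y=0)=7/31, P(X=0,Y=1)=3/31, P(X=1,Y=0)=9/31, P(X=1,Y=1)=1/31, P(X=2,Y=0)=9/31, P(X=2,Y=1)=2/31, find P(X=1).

P(X=1) = P(X=1,Y=0) + P(X=1,Y=1)
= 9/31 + 1/31
= 10/31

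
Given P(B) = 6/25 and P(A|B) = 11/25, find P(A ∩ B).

By definition, P(A|B) = P(A ∩ B) / P(B)
So P(A ∩ B) = P(A|B) × P(B)
= 11/25 × 6/25
= 66/625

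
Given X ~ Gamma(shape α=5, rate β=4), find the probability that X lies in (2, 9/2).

P(2 < X < 9/2) = ∫_{2}^{9/2} f(x) dx
where f(x) = \frac{128 x^{4} e^{- 4 x}}{3}
= \frac{-5527 + 297 e^{10}}{e^{18}}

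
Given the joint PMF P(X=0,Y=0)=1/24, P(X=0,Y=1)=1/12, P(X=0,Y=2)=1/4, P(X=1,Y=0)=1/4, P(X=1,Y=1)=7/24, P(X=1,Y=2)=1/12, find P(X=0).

P(X=0) = P(X=0,Y=0) + P(X=0,Y=1) + P(X=0,Y=2)
= 1/24 + 1/12 + 1/4
= 3/8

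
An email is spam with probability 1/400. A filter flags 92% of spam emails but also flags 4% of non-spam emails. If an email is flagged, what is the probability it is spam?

Let D = the rare event, + = positive/flagged.
P(D) = 1/400
P(+|D) = 92/100 = 23/25
P(+|D') = 4/100 = 1/25
P(+) = P(+|D)P(D) + P(+|D')P(D')
     = \frac{23}{25} × \frac{1}{400} + \frac{1}{25} × \frac{399}{400}
     = \frac{211}{5000}
P(D|+) = P(+|D)P(D)/P(+) = \frac{23}{422}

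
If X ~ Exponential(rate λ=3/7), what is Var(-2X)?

For X ~ Exponential(rate λ=3/7):
Var(X) = \frac{49}{9}
Var(-2X) = (-2)² × Var(X) = 4 × \frac{49}{9} = \frac{196}{9}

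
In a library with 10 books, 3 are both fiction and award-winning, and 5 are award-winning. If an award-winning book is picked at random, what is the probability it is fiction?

P(A ∩ B) = 3/10
P(B) = 5/10 = 1/2
P(A|B) = P(A ∩ B) / P(B) = (3/10) / (1/2) = 3/5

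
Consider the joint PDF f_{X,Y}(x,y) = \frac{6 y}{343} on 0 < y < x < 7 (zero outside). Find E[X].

f_X(x) = ∫_0^x \frac{6 y}{343} dy = \frac{3 x^{2}}{343}
E[X] = ∫_0^7 x × (\frac{3 x^{2}}{343}) dx = \frac{21}{4}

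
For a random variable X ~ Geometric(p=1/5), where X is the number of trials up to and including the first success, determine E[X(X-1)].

E[X(X-1)] = E[X² - X] = E[X²] - E[X]
E[X] = 5
E[X²] = Var(X) + (E[X])² = 20 + (5)² = 45
E[X(X-1)] = 45 - 5 = 40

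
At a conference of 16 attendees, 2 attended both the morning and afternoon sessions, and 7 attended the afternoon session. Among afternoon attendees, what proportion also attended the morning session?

P(A ∩ B) = 2/16 = 1/8
P(B) = 7/16
P(A|B) = P(A ∩ B) / P(B) = (1/8) / (7/16) = 2/7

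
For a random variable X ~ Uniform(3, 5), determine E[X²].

Using the identity E[X²] = Var(X) + (E[X])²:
E[X] = 4
Var(X) = \frac{1}{3}
E[X²] = \frac{1}{3} + (4)²
= \frac{49}{3}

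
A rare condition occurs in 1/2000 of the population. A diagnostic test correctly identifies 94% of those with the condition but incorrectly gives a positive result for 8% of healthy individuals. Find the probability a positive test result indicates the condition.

Let D = the rare event, + = positive/flagged.
P(D) = 1/2000
P(+|D) = 94/100 = 47/50
P(+|D') = 8/100 = 2/25
P(+) = P(+|D)P(D) + P(+|D')P(D')
     = \frac{47}{50} × \frac{1}{2000} + \frac{2}{25} × \frac{1999}{2000}
     = \frac{8043}{100000}
P(D|+) = P(+|D)P(D)/P(+) = \frac{47}{8043}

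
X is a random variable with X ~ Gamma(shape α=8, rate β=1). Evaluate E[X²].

Using the identity E[X²] = Var(X) + (E[X])²:
E[X] = 8
Var(X) = 8
E[X²] = 8 + (8)²
= 72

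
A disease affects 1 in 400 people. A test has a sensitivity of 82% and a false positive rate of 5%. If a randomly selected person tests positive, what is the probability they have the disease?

Let D = the rare event, + = positive/flagged.
P(D) = 1/400
P(+|D) = 82/100 = 41/50
P(+|D') = 5/100 = 1/20
P(+) = P(+|D)P(D) + P(+|D')P(D')
     = \frac{41}{50} × \frac{1}{400} + \frac{1}{20} × \frac{399}{400}
     = \frac{2077}{40000}
P(D|+) = P(+|D)P(D)/P(+) = \frac{82}{2077}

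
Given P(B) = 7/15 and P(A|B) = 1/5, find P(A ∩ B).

By definition, P(A|B) = P(A ∩ B) / P(B)
So P(A ∩ B) = P(A|B) × P(B)
= 1/5 × 7/15
= 7/75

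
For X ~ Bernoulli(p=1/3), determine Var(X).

For X ~ Bernoulli(p=1/3):
Var(X) = \frac{2}{9}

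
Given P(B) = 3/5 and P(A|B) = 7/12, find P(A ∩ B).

By definition, P(A|B) = P(A ∩ B) / P(B)
So P(A ∩ B) = P(A|B) × P(B)
= 7/12 × 3/5
= 7/20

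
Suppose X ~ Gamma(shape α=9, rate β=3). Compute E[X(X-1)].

E[X(X-1)] = E[X² - X] = E[X²] - E[X]
E[X] = 3
E[X²] = Var(X) + (E[X])² = 1 + (3)² = 10
E[X(X-1)] = 10 - 3 = 7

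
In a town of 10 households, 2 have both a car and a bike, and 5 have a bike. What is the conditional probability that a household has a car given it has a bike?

P(A ∩ B) = 2/10 = 1/5
P(B) = 5/10 = 1/2
P(A|B) = P(A ∩ B) / P(B) = (1/5) / (1/2) = 2/5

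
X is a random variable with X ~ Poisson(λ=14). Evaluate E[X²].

Using the identity E[X²] = Var(X) + (E[X])²:
E[X] = 14
Var(X) = 14
E[X²] = 14 + (14)²
= 210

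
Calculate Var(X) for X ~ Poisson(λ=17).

For X ~ Poisson(λ=17):
Var(X) = 17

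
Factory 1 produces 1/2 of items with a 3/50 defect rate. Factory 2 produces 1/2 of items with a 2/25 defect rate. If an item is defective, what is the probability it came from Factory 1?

Using Bayes' theorem:
P(F1) = 1/2, P(D|F1) = 3/50
P(F2) = 1/2, P(D|F2) = 2/25
P(D) = P(D|F1)P(F1) + P(D|F2)P(F2)
     = \frac{7}{100}
P(F1|D) = P(D|F1)P(F1) / P(D)
= \frac{3}{7}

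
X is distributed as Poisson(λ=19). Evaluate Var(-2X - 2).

For X ~ Poisson(λ=19):
Var(X) = 19
Var(-2X - 2) = (-2)² × Var(X) = 4 × 19 = 76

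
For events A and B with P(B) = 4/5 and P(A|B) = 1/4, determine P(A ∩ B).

By definition, P(A|B) = P(A ∩ B) / P(B)
So P(A ∩ B) = P(A|B) × P(B)
= 1/4 × 4/5
= 1/5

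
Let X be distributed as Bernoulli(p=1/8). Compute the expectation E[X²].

Using the identity E[X²] = Var(X) + (E[X])²:
E[X] = \frac{1}{8}
Var(X) = \frac{7}{64}
E[X²] = \frac{7}{64} + (\frac{1}{8})²
= \frac{1}{8}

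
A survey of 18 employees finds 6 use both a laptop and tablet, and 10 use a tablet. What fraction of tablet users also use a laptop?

P(A ∩ B) = 6/18 = 1/3
P(B) = 10/18 = 5/9
P(A|B) = P(A ∩ B) / P(B) = (1/3) / (5/9) = 3/5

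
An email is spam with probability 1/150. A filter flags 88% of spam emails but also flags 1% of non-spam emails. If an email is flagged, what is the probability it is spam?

Let D = the rare event, + = positive/flagged.
P(D) = 1/150
P(+|D) = 88/100 = 22/25
P(+|D') = 1/100
P(+) = P(+|D)P(D) + P(+|D')P(D')
     = \frac{22}{25} × \frac{1}{150} + \frac{1}{100} × \frac{149}{150}
     = \frac{79}{5000}
P(D|+) = P(+|D)P(D)/P(+) = \frac{88}{237}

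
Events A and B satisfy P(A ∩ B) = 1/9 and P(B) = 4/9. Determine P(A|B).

P(A|B) = P(A ∩ B) / P(B)
= (1/9) / (4/9)
= 1/4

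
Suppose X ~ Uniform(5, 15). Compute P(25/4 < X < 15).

P(25/4 < X < 15) = ∫_{25/4}^{15} f(x) dx
where f(x) = \frac{1}{10}
= \frac{7}{8}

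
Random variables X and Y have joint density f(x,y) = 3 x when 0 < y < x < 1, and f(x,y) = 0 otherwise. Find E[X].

f_X(x) = ∫_0^x 3 x dy = 3 x^{2}
E[X] = ∫_0^1 x × (3 x^{2}) dx = \frac{3}{4}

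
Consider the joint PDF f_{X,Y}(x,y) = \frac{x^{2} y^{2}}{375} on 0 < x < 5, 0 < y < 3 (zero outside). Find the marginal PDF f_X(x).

f_X(x) = ∫_0^3 f(x,y) dy
= ∫_0^3 \frac{x^{2} y^{2}}{375} dy
= \frac{3 x^{2}}{125} for 0 < x < 5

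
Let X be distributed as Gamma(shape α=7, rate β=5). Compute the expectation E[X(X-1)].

E[X(X-1)] = E[X² - X] = E[X²] - E[X]
E[X] = \frac{7}{5}
E[X²] = Var(X) + (E[X])² = \frac{7}{25} + (\frac{7}{5})² = \frac{56}{25}
E[X(X-1)] = \frac{56}{25} - \frac{7}{5} = \frac{21}{25}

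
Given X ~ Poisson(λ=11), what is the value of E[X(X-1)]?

E[X(X-1)] = E[X² - X] = E[X²] - E[X]
E[X] = 11
E[X²] = Var(X) + (E[X])² = 11 + (11)² = 132
E[X(X-1)] = 132 - 11 = 121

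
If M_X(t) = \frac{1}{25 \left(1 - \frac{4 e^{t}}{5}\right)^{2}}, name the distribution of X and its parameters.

The MGF M(t) = \frac{1}{25 \left(1 - \frac{4 e^{t}}{5}\right)^{2}} is the standard form for the NegativeBinomial distribution.
Comparing with the known MGF formula identifies: NegBin(r=2, p=1/5), X = failures before r-th success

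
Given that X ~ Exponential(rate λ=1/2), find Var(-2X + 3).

For X ~ Exponential(rate λ=1/2):
Var(X) = 4
Var(-2X + 3) = (-2)² × Var(X) = 4 × 4 = 16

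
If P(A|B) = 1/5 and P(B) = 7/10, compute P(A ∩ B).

By definition, P(A|B) = P(A ∩ B) / P(B)
So P(A ∩ B) = P(A|B) × P(B)
= 1/5 × 7/10
= 7/50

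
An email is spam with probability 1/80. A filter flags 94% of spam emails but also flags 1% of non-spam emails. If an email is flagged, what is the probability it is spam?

Let D = the rare event, + = positive/flagged.
P(D) = 1/80
P(+|D) = 94/100 = 47/50
P(+|D') = 1/100
P(+) = P(+|D)P(D) + P(+|D')P(D')
     = \frac{47}{50} × \frac{1}{80} + \frac{1}{100} × \frac{79}{80}
     = \frac{173}{8000}
P(D|+) = P(+|D)P(D)/P(+) = \frac{94}{173}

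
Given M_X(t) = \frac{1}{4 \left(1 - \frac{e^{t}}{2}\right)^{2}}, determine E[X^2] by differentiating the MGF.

To find E[X^2], compute M^(2)(0):
M^(1)(t) = \frac{e^{t}}{4 \left(1 - \frac{e^{t}}{2}\right)^{3}}
M^(2)(t) = \frac{e^{t}}{4 \left(1 - \frac{e^{t}}{2}\right)^{3}} + \frac{3 e^{2 t}}{8 \left(1 - \frac{e^{t}}{2}\right)^{4}}
M^(2)(0) = 8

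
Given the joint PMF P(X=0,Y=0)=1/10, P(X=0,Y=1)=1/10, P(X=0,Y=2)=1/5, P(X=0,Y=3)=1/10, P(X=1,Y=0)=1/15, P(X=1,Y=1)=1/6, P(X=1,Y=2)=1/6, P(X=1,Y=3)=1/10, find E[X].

First find marginal of X:
P(X=0) = 1/2
P(X=1) = 1/2
E[X] = 0 × 1/2 + 1 × 1/2 = 1/2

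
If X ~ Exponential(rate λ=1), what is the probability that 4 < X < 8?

P(4 < X < 8) = ∫_{4}^{8} f(x) dx
where f(x) = e^{- x}
= - \frac{1 - e^{4}}{e^{8}}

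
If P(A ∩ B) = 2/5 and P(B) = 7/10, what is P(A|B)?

P(A|B) = P(A ∩ B) / P(B)
= (2/5) / (7/10)
= 4/7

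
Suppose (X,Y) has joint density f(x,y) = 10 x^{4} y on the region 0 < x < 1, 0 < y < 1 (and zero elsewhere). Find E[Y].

E[Y] = ∫_0^1 ∫_0^1 y × f(x,y) dx dy
= \frac{2}{3}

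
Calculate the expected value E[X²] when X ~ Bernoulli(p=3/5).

Using the identity E[X²] = Var(X) + (E[X])²:
E[X] = \frac{3}{5}
Var(X) = \frac{6}{25}
E[X²] = \frac{6}{25} + (\frac{3}{5})²
= \frac{3}{5}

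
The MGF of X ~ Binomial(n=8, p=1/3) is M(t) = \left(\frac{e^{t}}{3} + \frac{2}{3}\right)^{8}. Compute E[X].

To find E[X], compute M^(1)(0):
M^(1)(t) = \frac{8 \left(\frac{e^{t}}{3} + \frac{2}{3}\right)^{7} e^{t}}{3}
M^(1)(0) = \frac{8}{3}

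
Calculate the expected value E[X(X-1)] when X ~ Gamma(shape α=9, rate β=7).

E[X(X-1)] = E[X² - X] = E[X²] - E[X]
E[X] = \frac{9}{7}
E[X²] = Var(X) + (E[X])² = \frac{9}{49} + (\frac{9}{7})² = \frac{90}{49}
E[X(X-1)] = \frac{90}{49} - \frac{9}{7} = \frac{27}{49}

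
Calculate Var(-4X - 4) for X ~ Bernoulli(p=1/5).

For X ~ Bernoulli(p=1/5):
Var(X) = \frac{4}{25}
Var(-4X - 4) = (-4)² × Var(X) = 16 × \frac{4}{25} = \frac{64}{25}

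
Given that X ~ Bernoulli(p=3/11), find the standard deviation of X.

For X ~ Bernoulli(p=3/11):
Var(X) = \frac{24}{121}
SD(X) = √(Var(X)) = √(\frac{24}{121}) = \frac{2 \sqrt{6}}{11}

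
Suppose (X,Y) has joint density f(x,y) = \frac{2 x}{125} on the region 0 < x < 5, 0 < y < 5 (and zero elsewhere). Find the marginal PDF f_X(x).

f_X(x) = ∫_0^5 f(x,y) dy
= ∫_0^5 \frac{2 x}{125} dy
= \frac{2 x}{25} for 0 < x < 5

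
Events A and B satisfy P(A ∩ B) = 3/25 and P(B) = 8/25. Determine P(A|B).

P(A|B) = P(A ∩ B) / P(B)
= (3/25) / (8/25)
= 3/8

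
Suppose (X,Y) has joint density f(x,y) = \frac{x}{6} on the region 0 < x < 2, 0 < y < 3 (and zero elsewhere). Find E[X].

f_X(x) = ∫_0^3 \frac{x}{6} dy = \frac{x}{2}
E[X] = ∫_0^2 x × (\frac{x}{2}) dx = \frac{4}{3}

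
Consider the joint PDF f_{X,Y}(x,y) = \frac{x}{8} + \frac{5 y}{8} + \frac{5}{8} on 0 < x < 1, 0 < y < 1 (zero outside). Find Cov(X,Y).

E[XY] = ∫∫ xy × f(x,y) dx dy = \frac{9}{32}
E[X] = \frac{49}{96}
E[Y] = \frac{53}{96}
Cov(X,Y) = E[XY] - E[X]E[Y] = - \frac{5}{9216}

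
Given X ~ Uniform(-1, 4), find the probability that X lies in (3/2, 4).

P(3/2 < X < 4) = ∫_{3/2}^{4} f(x) dx
where f(x) = \frac{1}{5}
= \frac{1}{2}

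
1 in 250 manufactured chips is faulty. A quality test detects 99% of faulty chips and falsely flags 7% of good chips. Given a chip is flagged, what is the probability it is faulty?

Let D = the rare event, + = positive/flagged.
P(D) = 1/250
P(+|D) = 99/100
P(+|D') = 7/100
P(+) = P(+|D)P(D) + P(+|D')P(D')
     = \frac{99}{100} × \frac{1}{250} + \frac{7}{100} × \frac{249}{250}
     = \frac{921}{12500}
P(D|+) = P(+|D)P(D)/P(+) = \frac{33}{614}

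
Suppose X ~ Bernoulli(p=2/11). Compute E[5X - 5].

For X ~ Bernoulli(p=2/11):
E[X] = \frac{2}{11}
E[5X - 5] = 5 × E[X] - 5 = - \frac{45}{11}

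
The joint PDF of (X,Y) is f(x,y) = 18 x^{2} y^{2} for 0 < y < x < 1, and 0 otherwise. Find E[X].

f_X(x) = ∫_0^x 18 x^{2} y^{2} dy = 6 x^{5}
E[X] = ∫_0^1 x × (6 x^{5}) dx = \frac{6}{7}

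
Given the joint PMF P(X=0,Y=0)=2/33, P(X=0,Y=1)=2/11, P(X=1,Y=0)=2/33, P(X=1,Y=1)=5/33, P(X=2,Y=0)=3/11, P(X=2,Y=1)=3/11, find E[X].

First find marginal of X:
P(X=0) = 8/33
P(X=1) = 7/33
P(X=2) = 6/11
E[X] = 0 × 8/33 + 1 × 7/33 + 2 × 6/11 = 43/33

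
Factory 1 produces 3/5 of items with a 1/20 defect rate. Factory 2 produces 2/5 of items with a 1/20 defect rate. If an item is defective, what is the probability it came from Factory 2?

Using Bayes' theorem:
P(F1) = 3/5, P(D|F1) = 1/20
P(F2) = 2/5, P(D|F2) = 1/20
P(D) = P(D|F1)P(F1) + P(D|F2)P(F2)
     = \frac{1}{20}
P(F2|D) = P(D|F2)P(F2) / P(D)
= \frac{2}{5}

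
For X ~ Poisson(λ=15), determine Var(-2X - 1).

For X ~ Poisson(λ=15):
Var(X) = 15
Var(-2X - 1) = (-2)² × Var(X) = 4 × 15 = 60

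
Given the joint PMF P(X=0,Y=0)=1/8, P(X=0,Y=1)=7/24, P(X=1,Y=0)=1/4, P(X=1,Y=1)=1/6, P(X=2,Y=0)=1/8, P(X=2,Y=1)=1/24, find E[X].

First find marginal of X:
P(X=0) = 5/12
P(X=1) = 5/12
P(X=2) = 1/6
E[X] = 0 × 5/12 + 1 × 5/12 + 2 × 1/6 = 3/4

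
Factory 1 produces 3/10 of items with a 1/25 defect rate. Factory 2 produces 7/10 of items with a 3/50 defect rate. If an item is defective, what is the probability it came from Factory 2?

Using Bayes' theorem:
P(F1) = 3/10, P(D|F1) = 1/25
P(F2) = 7/10, P(D|F2) = 3/50
P(D) = P(D|F1)P(F1) + P(D|F2)P(F2)
     = \frac{27}{500}
P(F2|D) = P(D|F2)P(F2) / P(D)
= \frac{7}{9}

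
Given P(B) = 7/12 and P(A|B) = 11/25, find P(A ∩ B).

By definition, P(A|B) = P(A ∩ B) / P(B)
So P(A ∩ B) = P(A|B) × P(B)
= 11/25 × 7/12
= 77/300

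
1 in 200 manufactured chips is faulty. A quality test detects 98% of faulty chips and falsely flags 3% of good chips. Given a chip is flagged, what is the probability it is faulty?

Let D = the rare event, + = positive/flagged.
P(D) = 1/200
P(+|D) = 98/100 = 49/50
P(+|D') = 3/100
P(+) = P(+|D)P(D) + P(+|D')P(D')
     = \frac{49}{50} × \frac{1}{200} + \frac{3}{100} × \frac{199}{200}
     = \frac{139}{4000}
P(D|+) = P(+|D)P(D)/P(+) = \frac{98}{695}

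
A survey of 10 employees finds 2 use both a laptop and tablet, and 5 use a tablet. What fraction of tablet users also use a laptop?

P(A ∩ B) = 2/10 = 1/5
P(B) = 5/10 = 1/2
P(A|B) = P(A ∩ B) / P(B) = (1/5) / (1/2) = 2/5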